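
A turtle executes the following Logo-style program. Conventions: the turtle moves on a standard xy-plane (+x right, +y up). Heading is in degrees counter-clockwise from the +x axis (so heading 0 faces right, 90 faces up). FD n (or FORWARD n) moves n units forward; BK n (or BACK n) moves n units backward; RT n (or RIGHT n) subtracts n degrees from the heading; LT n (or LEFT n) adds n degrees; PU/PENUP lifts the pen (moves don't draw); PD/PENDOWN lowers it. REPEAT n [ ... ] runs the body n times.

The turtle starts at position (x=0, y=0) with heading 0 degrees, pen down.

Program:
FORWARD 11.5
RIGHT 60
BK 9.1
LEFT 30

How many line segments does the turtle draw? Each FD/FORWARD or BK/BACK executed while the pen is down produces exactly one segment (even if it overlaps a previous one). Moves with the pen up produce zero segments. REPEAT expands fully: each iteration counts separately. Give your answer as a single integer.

Answer: 2

Derivation:
Executing turtle program step by step:
Start: pos=(0,0), heading=0, pen down
FD 11.5: (0,0) -> (11.5,0) [heading=0, draw]
RT 60: heading 0 -> 300
BK 9.1: (11.5,0) -> (6.95,7.881) [heading=300, draw]
LT 30: heading 300 -> 330
Final: pos=(6.95,7.881), heading=330, 2 segment(s) drawn
Segments drawn: 2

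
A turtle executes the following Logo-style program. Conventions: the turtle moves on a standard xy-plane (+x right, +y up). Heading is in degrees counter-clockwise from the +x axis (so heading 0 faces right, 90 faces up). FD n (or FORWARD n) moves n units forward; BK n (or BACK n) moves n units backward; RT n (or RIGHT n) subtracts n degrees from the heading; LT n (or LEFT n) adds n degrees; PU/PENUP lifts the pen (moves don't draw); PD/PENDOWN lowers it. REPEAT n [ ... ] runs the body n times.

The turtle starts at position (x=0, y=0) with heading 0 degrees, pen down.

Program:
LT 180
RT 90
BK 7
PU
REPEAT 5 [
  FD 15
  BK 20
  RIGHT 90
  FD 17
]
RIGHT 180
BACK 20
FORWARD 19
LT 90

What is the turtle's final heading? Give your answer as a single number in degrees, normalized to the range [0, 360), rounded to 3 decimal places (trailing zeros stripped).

Executing turtle program step by step:
Start: pos=(0,0), heading=0, pen down
LT 180: heading 0 -> 180
RT 90: heading 180 -> 90
BK 7: (0,0) -> (0,-7) [heading=90, draw]
PU: pen up
REPEAT 5 [
  -- iteration 1/5 --
  FD 15: (0,-7) -> (0,8) [heading=90, move]
  BK 20: (0,8) -> (0,-12) [heading=90, move]
  RT 90: heading 90 -> 0
  FD 17: (0,-12) -> (17,-12) [heading=0, move]
  -- iteration 2/5 --
  FD 15: (17,-12) -> (32,-12) [heading=0, move]
  BK 20: (32,-12) -> (12,-12) [heading=0, move]
  RT 90: heading 0 -> 270
  FD 17: (12,-12) -> (12,-29) [heading=270, move]
  -- iteration 3/5 --
  FD 15: (12,-29) -> (12,-44) [heading=270, move]
  BK 20: (12,-44) -> (12,-24) [heading=270, move]
  RT 90: heading 270 -> 180
  FD 17: (12,-24) -> (-5,-24) [heading=180, move]
  -- iteration 4/5 --
  FD 15: (-5,-24) -> (-20,-24) [heading=180, move]
  BK 20: (-20,-24) -> (0,-24) [heading=180, move]
  RT 90: heading 180 -> 90
  FD 17: (0,-24) -> (0,-7) [heading=90, move]
  -- iteration 5/5 --
  FD 15: (0,-7) -> (0,8) [heading=90, move]
  BK 20: (0,8) -> (0,-12) [heading=90, move]
  RT 90: heading 90 -> 0
  FD 17: (0,-12) -> (17,-12) [heading=0, move]
]
RT 180: heading 0 -> 180
BK 20: (17,-12) -> (37,-12) [heading=180, move]
FD 19: (37,-12) -> (18,-12) [heading=180, move]
LT 90: heading 180 -> 270
Final: pos=(18,-12), heading=270, 1 segment(s) drawn

Answer: 270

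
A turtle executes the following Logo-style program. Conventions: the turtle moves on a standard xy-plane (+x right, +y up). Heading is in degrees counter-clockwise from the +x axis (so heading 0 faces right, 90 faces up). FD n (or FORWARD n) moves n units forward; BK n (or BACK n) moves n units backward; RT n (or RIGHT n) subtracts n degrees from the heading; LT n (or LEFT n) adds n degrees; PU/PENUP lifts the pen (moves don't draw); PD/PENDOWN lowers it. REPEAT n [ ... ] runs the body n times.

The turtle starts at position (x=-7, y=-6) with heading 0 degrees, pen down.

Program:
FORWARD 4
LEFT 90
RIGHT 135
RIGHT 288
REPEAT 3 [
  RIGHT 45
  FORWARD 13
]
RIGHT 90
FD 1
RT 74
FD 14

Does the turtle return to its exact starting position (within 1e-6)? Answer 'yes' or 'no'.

Executing turtle program step by step:
Start: pos=(-7,-6), heading=0, pen down
FD 4: (-7,-6) -> (-3,-6) [heading=0, draw]
LT 90: heading 0 -> 90
RT 135: heading 90 -> 315
RT 288: heading 315 -> 27
REPEAT 3 [
  -- iteration 1/3 --
  RT 45: heading 27 -> 342
  FD 13: (-3,-6) -> (9.364,-10.017) [heading=342, draw]
  -- iteration 2/3 --
  RT 45: heading 342 -> 297
  FD 13: (9.364,-10.017) -> (15.266,-21.6) [heading=297, draw]
  -- iteration 3/3 --
  RT 45: heading 297 -> 252
  FD 13: (15.266,-21.6) -> (11.248,-33.964) [heading=252, draw]
]
RT 90: heading 252 -> 162
FD 1: (11.248,-33.964) -> (10.297,-33.655) [heading=162, draw]
RT 74: heading 162 -> 88
FD 14: (10.297,-33.655) -> (10.786,-19.664) [heading=88, draw]
Final: pos=(10.786,-19.664), heading=88, 6 segment(s) drawn

Start position: (-7, -6)
Final position: (10.786, -19.664)
Distance = 22.428; >= 1e-6 -> NOT closed

Answer: no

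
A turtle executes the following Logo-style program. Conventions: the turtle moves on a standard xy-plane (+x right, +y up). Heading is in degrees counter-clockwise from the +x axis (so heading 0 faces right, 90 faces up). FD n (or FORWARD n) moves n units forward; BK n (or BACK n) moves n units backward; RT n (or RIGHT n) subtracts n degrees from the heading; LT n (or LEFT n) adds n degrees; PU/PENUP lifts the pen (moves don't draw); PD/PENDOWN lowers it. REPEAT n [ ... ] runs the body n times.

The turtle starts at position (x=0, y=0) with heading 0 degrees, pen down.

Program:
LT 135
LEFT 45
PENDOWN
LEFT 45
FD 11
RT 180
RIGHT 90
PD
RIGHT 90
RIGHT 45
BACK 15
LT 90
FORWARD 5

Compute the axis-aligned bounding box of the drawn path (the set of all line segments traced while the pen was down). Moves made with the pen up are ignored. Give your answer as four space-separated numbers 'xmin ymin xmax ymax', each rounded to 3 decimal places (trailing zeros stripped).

Executing turtle program step by step:
Start: pos=(0,0), heading=0, pen down
LT 135: heading 0 -> 135
LT 45: heading 135 -> 180
PD: pen down
LT 45: heading 180 -> 225
FD 11: (0,0) -> (-7.778,-7.778) [heading=225, draw]
RT 180: heading 225 -> 45
RT 90: heading 45 -> 315
PD: pen down
RT 90: heading 315 -> 225
RT 45: heading 225 -> 180
BK 15: (-7.778,-7.778) -> (7.222,-7.778) [heading=180, draw]
LT 90: heading 180 -> 270
FD 5: (7.222,-7.778) -> (7.222,-12.778) [heading=270, draw]
Final: pos=(7.222,-12.778), heading=270, 3 segment(s) drawn

Segment endpoints: x in {-7.778, 0, 7.222}, y in {-12.778, -7.778, -7.778, 0}
xmin=-7.778, ymin=-12.778, xmax=7.222, ymax=0

Answer: -7.778 -12.778 7.222 0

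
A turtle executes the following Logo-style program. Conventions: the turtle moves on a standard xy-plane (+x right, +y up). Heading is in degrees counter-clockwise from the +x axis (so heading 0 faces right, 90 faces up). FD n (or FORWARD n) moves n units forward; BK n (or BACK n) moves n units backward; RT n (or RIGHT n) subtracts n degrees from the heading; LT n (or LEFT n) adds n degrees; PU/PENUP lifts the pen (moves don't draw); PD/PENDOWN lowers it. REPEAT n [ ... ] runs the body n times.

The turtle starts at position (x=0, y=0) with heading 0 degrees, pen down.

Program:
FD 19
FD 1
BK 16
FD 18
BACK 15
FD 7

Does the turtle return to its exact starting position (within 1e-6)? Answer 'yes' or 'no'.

Executing turtle program step by step:
Start: pos=(0,0), heading=0, pen down
FD 19: (0,0) -> (19,0) [heading=0, draw]
FD 1: (19,0) -> (20,0) [heading=0, draw]
BK 16: (20,0) -> (4,0) [heading=0, draw]
FD 18: (4,0) -> (22,0) [heading=0, draw]
BK 15: (22,0) -> (7,0) [heading=0, draw]
FD 7: (7,0) -> (14,0) [heading=0, draw]
Final: pos=(14,0), heading=0, 6 segment(s) drawn

Start position: (0, 0)
Final position: (14, 0)
Distance = 14; >= 1e-6 -> NOT closed

Answer: no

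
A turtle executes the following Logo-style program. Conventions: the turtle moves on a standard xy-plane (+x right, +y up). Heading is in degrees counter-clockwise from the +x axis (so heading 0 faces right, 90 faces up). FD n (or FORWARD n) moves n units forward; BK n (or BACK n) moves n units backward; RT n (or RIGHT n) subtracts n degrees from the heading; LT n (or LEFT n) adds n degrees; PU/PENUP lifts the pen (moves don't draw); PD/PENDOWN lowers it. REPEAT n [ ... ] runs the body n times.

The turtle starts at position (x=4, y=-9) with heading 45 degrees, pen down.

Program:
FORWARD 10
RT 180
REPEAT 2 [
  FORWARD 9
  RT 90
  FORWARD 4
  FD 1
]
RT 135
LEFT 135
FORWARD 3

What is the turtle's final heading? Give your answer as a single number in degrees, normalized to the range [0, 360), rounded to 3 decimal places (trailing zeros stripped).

Answer: 45

Derivation:
Executing turtle program step by step:
Start: pos=(4,-9), heading=45, pen down
FD 10: (4,-9) -> (11.071,-1.929) [heading=45, draw]
RT 180: heading 45 -> 225
REPEAT 2 [
  -- iteration 1/2 --
  FD 9: (11.071,-1.929) -> (4.707,-8.293) [heading=225, draw]
  RT 90: heading 225 -> 135
  FD 4: (4.707,-8.293) -> (1.879,-5.464) [heading=135, draw]
  FD 1: (1.879,-5.464) -> (1.172,-4.757) [heading=135, draw]
  -- iteration 2/2 --
  FD 9: (1.172,-4.757) -> (-5.192,1.607) [heading=135, draw]
  RT 90: heading 135 -> 45
  FD 4: (-5.192,1.607) -> (-2.364,4.435) [heading=45, draw]
  FD 1: (-2.364,4.435) -> (-1.657,5.142) [heading=45, draw]
]
RT 135: heading 45 -> 270
LT 135: heading 270 -> 45
FD 3: (-1.657,5.142) -> (0.464,7.263) [heading=45, draw]
Final: pos=(0.464,7.263), heading=45, 8 segment(s) drawn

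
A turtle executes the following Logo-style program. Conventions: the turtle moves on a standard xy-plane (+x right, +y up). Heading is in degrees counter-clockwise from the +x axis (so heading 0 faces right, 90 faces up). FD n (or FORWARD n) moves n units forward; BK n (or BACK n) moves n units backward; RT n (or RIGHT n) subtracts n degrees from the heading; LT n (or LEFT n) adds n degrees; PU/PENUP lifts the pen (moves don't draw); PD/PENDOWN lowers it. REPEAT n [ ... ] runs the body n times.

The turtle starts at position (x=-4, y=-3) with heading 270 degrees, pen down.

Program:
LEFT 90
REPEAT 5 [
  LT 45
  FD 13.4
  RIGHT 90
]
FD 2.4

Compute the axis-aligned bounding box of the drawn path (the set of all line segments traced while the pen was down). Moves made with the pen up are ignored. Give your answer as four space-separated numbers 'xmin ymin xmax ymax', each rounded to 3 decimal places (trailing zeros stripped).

Executing turtle program step by step:
Start: pos=(-4,-3), heading=270, pen down
LT 90: heading 270 -> 0
REPEAT 5 [
  -- iteration 1/5 --
  LT 45: heading 0 -> 45
  FD 13.4: (-4,-3) -> (5.475,6.475) [heading=45, draw]
  RT 90: heading 45 -> 315
  -- iteration 2/5 --
  LT 45: heading 315 -> 0
  FD 13.4: (5.475,6.475) -> (18.875,6.475) [heading=0, draw]
  RT 90: heading 0 -> 270
  -- iteration 3/5 --
  LT 45: heading 270 -> 315
  FD 13.4: (18.875,6.475) -> (28.35,-3) [heading=315, draw]
  RT 90: heading 315 -> 225
  -- iteration 4/5 --
  LT 45: heading 225 -> 270
  FD 13.4: (28.35,-3) -> (28.35,-16.4) [heading=270, draw]
  RT 90: heading 270 -> 180
  -- iteration 5/5 --
  LT 45: heading 180 -> 225
  FD 13.4: (28.35,-16.4) -> (18.875,-25.875) [heading=225, draw]
  RT 90: heading 225 -> 135
]
FD 2.4: (18.875,-25.875) -> (17.178,-24.178) [heading=135, draw]
Final: pos=(17.178,-24.178), heading=135, 6 segment(s) drawn

Segment endpoints: x in {-4, 5.475, 17.178, 18.875, 18.875, 28.35, 28.35}, y in {-25.875, -24.178, -16.4, -3, -3, 6.475, 6.475}
xmin=-4, ymin=-25.875, xmax=28.35, ymax=6.475

Answer: -4 -25.875 28.35 6.475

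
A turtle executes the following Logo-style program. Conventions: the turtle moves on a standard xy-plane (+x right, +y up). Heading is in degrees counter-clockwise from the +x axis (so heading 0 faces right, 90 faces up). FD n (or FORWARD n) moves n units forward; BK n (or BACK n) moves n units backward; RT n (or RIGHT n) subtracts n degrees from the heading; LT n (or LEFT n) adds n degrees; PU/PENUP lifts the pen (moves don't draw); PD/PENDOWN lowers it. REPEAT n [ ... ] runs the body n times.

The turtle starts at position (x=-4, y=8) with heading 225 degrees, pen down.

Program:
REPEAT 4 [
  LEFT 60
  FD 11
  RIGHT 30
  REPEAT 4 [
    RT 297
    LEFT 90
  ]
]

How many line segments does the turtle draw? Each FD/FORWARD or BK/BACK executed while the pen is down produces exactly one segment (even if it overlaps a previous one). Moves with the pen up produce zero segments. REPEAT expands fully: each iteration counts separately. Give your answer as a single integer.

Executing turtle program step by step:
Start: pos=(-4,8), heading=225, pen down
REPEAT 4 [
  -- iteration 1/4 --
  LT 60: heading 225 -> 285
  FD 11: (-4,8) -> (-1.153,-2.625) [heading=285, draw]
  RT 30: heading 285 -> 255
  REPEAT 4 [
    -- iteration 1/4 --
    RT 297: heading 255 -> 318
    LT 90: heading 318 -> 48
    -- iteration 2/4 --
    RT 297: heading 48 -> 111
    LT 90: heading 111 -> 201
    -- iteration 3/4 --
    RT 297: heading 201 -> 264
    LT 90: heading 264 -> 354
    -- iteration 4/4 --
    RT 297: heading 354 -> 57
    LT 90: heading 57 -> 147
  ]
  -- iteration 2/4 --
  LT 60: heading 147 -> 207
  FD 11: (-1.153,-2.625) -> (-10.954,-7.619) [heading=207, draw]
  RT 30: heading 207 -> 177
  REPEAT 4 [
    -- iteration 1/4 --
    RT 297: heading 177 -> 240
    LT 90: heading 240 -> 330
    -- iteration 2/4 --
    RT 297: heading 330 -> 33
    LT 90: heading 33 -> 123
    -- iteration 3/4 --
    RT 297: heading 123 -> 186
    LT 90: heading 186 -> 276
    -- iteration 4/4 --
    RT 297: heading 276 -> 339
    LT 90: heading 339 -> 69
  ]
  -- iteration 3/4 --
  LT 60: heading 69 -> 129
  FD 11: (-10.954,-7.619) -> (-17.877,0.93) [heading=129, draw]
  RT 30: heading 129 -> 99
  REPEAT 4 [
    -- iteration 1/4 --
    RT 297: heading 99 -> 162
    LT 90: heading 162 -> 252
    -- iteration 2/4 --
    RT 297: heading 252 -> 315
    LT 90: heading 315 -> 45
    -- iteration 3/4 --
    RT 297: heading 45 -> 108
    LT 90: heading 108 -> 198
    -- iteration 4/4 --
    RT 297: heading 198 -> 261
    LT 90: heading 261 -> 351
  ]
  -- iteration 4/4 --
  LT 60: heading 351 -> 51
  FD 11: (-17.877,0.93) -> (-10.954,9.478) [heading=51, draw]
  RT 30: heading 51 -> 21
  REPEAT 4 [
    -- iteration 1/4 --
    RT 297: heading 21 -> 84
    LT 90: heading 84 -> 174
    -- iteration 2/4 --
    RT 297: heading 174 -> 237
    LT 90: heading 237 -> 327
    -- iteration 3/4 --
    RT 297: heading 327 -> 30
    LT 90: heading 30 -> 120
    -- iteration 4/4 --
    RT 297: heading 120 -> 183
    LT 90: heading 183 -> 273
  ]
]
Final: pos=(-10.954,9.478), heading=273, 4 segment(s) drawn
Segments drawn: 4

Answer: 4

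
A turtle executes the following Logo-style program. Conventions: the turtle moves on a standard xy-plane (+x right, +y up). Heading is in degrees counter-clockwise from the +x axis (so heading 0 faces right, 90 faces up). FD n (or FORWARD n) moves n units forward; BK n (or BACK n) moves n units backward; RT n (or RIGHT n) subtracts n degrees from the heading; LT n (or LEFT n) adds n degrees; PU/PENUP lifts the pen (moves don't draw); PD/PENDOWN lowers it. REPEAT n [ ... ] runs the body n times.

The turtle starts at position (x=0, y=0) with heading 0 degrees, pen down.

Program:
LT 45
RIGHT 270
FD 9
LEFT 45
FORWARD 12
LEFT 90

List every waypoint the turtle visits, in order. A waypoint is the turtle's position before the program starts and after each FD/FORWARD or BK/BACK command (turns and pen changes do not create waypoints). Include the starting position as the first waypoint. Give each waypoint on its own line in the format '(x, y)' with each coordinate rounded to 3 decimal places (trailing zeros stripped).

Answer: (0, 0)
(-6.364, 6.364)
(-18.364, 6.364)

Derivation:
Executing turtle program step by step:
Start: pos=(0,0), heading=0, pen down
LT 45: heading 0 -> 45
RT 270: heading 45 -> 135
FD 9: (0,0) -> (-6.364,6.364) [heading=135, draw]
LT 45: heading 135 -> 180
FD 12: (-6.364,6.364) -> (-18.364,6.364) [heading=180, draw]
LT 90: heading 180 -> 270
Final: pos=(-18.364,6.364), heading=270, 2 segment(s) drawn
Waypoints (3 total):
(0, 0)
(-6.364, 6.364)
(-18.364, 6.364)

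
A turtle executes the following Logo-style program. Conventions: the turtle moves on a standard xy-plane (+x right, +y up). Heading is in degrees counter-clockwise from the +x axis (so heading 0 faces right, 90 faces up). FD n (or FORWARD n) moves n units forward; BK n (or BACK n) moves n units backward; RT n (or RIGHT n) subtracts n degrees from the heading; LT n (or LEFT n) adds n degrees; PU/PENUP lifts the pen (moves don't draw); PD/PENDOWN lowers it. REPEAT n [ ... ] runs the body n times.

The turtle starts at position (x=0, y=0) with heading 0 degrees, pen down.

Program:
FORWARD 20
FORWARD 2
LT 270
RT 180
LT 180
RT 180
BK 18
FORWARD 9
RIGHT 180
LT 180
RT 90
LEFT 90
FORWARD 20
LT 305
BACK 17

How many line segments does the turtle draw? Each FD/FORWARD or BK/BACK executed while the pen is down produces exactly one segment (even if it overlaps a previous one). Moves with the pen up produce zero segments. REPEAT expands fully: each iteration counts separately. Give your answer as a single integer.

Answer: 6

Derivation:
Executing turtle program step by step:
Start: pos=(0,0), heading=0, pen down
FD 20: (0,0) -> (20,0) [heading=0, draw]
FD 2: (20,0) -> (22,0) [heading=0, draw]
LT 270: heading 0 -> 270
RT 180: heading 270 -> 90
LT 180: heading 90 -> 270
RT 180: heading 270 -> 90
BK 18: (22,0) -> (22,-18) [heading=90, draw]
FD 9: (22,-18) -> (22,-9) [heading=90, draw]
RT 180: heading 90 -> 270
LT 180: heading 270 -> 90
RT 90: heading 90 -> 0
LT 90: heading 0 -> 90
FD 20: (22,-9) -> (22,11) [heading=90, draw]
LT 305: heading 90 -> 35
BK 17: (22,11) -> (8.074,1.249) [heading=35, draw]
Final: pos=(8.074,1.249), heading=35, 6 segment(s) drawn
Segments drawn: 6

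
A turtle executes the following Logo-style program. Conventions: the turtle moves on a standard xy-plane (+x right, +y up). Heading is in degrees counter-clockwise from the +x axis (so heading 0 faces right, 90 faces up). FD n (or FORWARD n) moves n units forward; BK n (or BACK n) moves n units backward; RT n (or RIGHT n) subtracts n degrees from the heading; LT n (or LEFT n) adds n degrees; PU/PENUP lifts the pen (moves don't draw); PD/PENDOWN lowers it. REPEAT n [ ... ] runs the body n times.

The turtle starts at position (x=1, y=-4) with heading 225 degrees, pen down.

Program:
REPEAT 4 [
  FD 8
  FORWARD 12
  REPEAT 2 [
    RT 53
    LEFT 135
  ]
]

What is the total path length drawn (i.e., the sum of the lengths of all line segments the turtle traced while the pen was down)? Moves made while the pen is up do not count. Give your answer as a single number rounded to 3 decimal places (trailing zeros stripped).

Executing turtle program step by step:
Start: pos=(1,-4), heading=225, pen down
REPEAT 4 [
  -- iteration 1/4 --
  FD 8: (1,-4) -> (-4.657,-9.657) [heading=225, draw]
  FD 12: (-4.657,-9.657) -> (-13.142,-18.142) [heading=225, draw]
  REPEAT 2 [
    -- iteration 1/2 --
    RT 53: heading 225 -> 172
    LT 135: heading 172 -> 307
    -- iteration 2/2 --
    RT 53: heading 307 -> 254
    LT 135: heading 254 -> 29
  ]
  -- iteration 2/4 --
  FD 8: (-13.142,-18.142) -> (-6.145,-14.264) [heading=29, draw]
  FD 12: (-6.145,-14.264) -> (4.35,-8.446) [heading=29, draw]
  REPEAT 2 [
    -- iteration 1/2 --
    RT 53: heading 29 -> 336
    LT 135: heading 336 -> 111
    -- iteration 2/2 --
    RT 53: heading 111 -> 58
    LT 135: heading 58 -> 193
  ]
  -- iteration 3/4 --
  FD 8: (4.35,-8.446) -> (-3.445,-10.246) [heading=193, draw]
  FD 12: (-3.445,-10.246) -> (-15.137,-12.945) [heading=193, draw]
  REPEAT 2 [
    -- iteration 1/2 --
    RT 53: heading 193 -> 140
    LT 135: heading 140 -> 275
    -- iteration 2/2 --
    RT 53: heading 275 -> 222
    LT 135: heading 222 -> 357
  ]
  -- iteration 4/4 --
  FD 8: (-15.137,-12.945) -> (-7.148,-13.364) [heading=357, draw]
  FD 12: (-7.148,-13.364) -> (4.835,-13.992) [heading=357, draw]
  REPEAT 2 [
    -- iteration 1/2 --
    RT 53: heading 357 -> 304
    LT 135: heading 304 -> 79
    -- iteration 2/2 --
    RT 53: heading 79 -> 26
    LT 135: heading 26 -> 161
  ]
]
Final: pos=(4.835,-13.992), heading=161, 8 segment(s) drawn

Segment lengths:
  seg 1: (1,-4) -> (-4.657,-9.657), length = 8
  seg 2: (-4.657,-9.657) -> (-13.142,-18.142), length = 12
  seg 3: (-13.142,-18.142) -> (-6.145,-14.264), length = 8
  seg 4: (-6.145,-14.264) -> (4.35,-8.446), length = 12
  seg 5: (4.35,-8.446) -> (-3.445,-10.246), length = 8
  seg 6: (-3.445,-10.246) -> (-15.137,-12.945), length = 12
  seg 7: (-15.137,-12.945) -> (-7.148,-13.364), length = 8
  seg 8: (-7.148,-13.364) -> (4.835,-13.992), length = 12
Total = 80

Answer: 80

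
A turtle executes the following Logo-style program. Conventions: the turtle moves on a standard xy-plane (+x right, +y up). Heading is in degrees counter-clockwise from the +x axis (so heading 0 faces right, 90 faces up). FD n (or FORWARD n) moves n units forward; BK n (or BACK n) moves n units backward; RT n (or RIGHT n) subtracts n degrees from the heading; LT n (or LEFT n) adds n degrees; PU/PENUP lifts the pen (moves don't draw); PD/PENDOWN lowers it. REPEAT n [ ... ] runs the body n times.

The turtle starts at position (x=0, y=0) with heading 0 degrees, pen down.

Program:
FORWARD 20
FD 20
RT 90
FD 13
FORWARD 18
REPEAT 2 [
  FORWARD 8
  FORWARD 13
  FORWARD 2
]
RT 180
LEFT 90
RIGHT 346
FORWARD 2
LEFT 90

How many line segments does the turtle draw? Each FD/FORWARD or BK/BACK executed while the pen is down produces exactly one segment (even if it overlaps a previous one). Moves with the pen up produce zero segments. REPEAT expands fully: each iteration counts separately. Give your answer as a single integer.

Answer: 11

Derivation:
Executing turtle program step by step:
Start: pos=(0,0), heading=0, pen down
FD 20: (0,0) -> (20,0) [heading=0, draw]
FD 20: (20,0) -> (40,0) [heading=0, draw]
RT 90: heading 0 -> 270
FD 13: (40,0) -> (40,-13) [heading=270, draw]
FD 18: (40,-13) -> (40,-31) [heading=270, draw]
REPEAT 2 [
  -- iteration 1/2 --
  FD 8: (40,-31) -> (40,-39) [heading=270, draw]
  FD 13: (40,-39) -> (40,-52) [heading=270, draw]
  FD 2: (40,-52) -> (40,-54) [heading=270, draw]
  -- iteration 2/2 --
  FD 8: (40,-54) -> (40,-62) [heading=270, draw]
  FD 13: (40,-62) -> (40,-75) [heading=270, draw]
  FD 2: (40,-75) -> (40,-77) [heading=270, draw]
]
RT 180: heading 270 -> 90
LT 90: heading 90 -> 180
RT 346: heading 180 -> 194
FD 2: (40,-77) -> (38.059,-77.484) [heading=194, draw]
LT 90: heading 194 -> 284
Final: pos=(38.059,-77.484), heading=284, 11 segment(s) drawn
Segments drawn: 11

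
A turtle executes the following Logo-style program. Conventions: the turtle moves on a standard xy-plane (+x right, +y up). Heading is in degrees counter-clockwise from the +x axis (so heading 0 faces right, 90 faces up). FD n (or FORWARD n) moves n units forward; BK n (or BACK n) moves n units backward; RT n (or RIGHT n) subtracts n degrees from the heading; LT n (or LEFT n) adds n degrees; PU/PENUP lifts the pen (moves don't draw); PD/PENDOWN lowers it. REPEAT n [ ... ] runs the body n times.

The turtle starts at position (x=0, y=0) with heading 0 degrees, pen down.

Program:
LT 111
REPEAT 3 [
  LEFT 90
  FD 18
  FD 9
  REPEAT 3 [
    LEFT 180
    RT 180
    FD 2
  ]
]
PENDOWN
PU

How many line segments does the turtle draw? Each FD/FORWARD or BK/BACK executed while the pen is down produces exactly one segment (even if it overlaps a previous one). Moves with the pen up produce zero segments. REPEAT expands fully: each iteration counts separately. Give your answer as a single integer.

Executing turtle program step by step:
Start: pos=(0,0), heading=0, pen down
LT 111: heading 0 -> 111
REPEAT 3 [
  -- iteration 1/3 --
  LT 90: heading 111 -> 201
  FD 18: (0,0) -> (-16.804,-6.451) [heading=201, draw]
  FD 9: (-16.804,-6.451) -> (-25.207,-9.676) [heading=201, draw]
  REPEAT 3 [
    -- iteration 1/3 --
    LT 180: heading 201 -> 21
    RT 180: heading 21 -> 201
    FD 2: (-25.207,-9.676) -> (-27.074,-10.393) [heading=201, draw]
    -- iteration 2/3 --
    LT 180: heading 201 -> 21
    RT 180: heading 21 -> 201
    FD 2: (-27.074,-10.393) -> (-28.941,-11.109) [heading=201, draw]
    -- iteration 3/3 --
    LT 180: heading 201 -> 21
    RT 180: heading 21 -> 201
    FD 2: (-28.941,-11.109) -> (-30.808,-11.826) [heading=201, draw]
  ]
  -- iteration 2/3 --
  LT 90: heading 201 -> 291
  FD 18: (-30.808,-11.826) -> (-24.358,-28.631) [heading=291, draw]
  FD 9: (-24.358,-28.631) -> (-21.132,-37.033) [heading=291, draw]
  REPEAT 3 [
    -- iteration 1/3 --
    LT 180: heading 291 -> 111
    RT 180: heading 111 -> 291
    FD 2: (-21.132,-37.033) -> (-20.415,-38.9) [heading=291, draw]
    -- iteration 2/3 --
    LT 180: heading 291 -> 111
    RT 180: heading 111 -> 291
    FD 2: (-20.415,-38.9) -> (-19.699,-40.767) [heading=291, draw]
    -- iteration 3/3 --
    LT 180: heading 291 -> 111
    RT 180: heading 111 -> 291
    FD 2: (-19.699,-40.767) -> (-18.982,-42.634) [heading=291, draw]
  ]
  -- iteration 3/3 --
  LT 90: heading 291 -> 21
  FD 18: (-18.982,-42.634) -> (-2.178,-36.184) [heading=21, draw]
  FD 9: (-2.178,-36.184) -> (6.225,-32.958) [heading=21, draw]
  REPEAT 3 [
    -- iteration 1/3 --
    LT 180: heading 21 -> 201
    RT 180: heading 201 -> 21
    FD 2: (6.225,-32.958) -> (8.092,-32.242) [heading=21, draw]
    -- iteration 2/3 --
    LT 180: heading 21 -> 201
    RT 180: heading 201 -> 21
    FD 2: (8.092,-32.242) -> (9.959,-31.525) [heading=21, draw]
    -- iteration 3/3 --
    LT 180: heading 21 -> 201
    RT 180: heading 201 -> 21
    FD 2: (9.959,-31.525) -> (11.826,-30.808) [heading=21, draw]
  ]
]
PD: pen down
PU: pen up
Final: pos=(11.826,-30.808), heading=21, 15 segment(s) drawn
Segments drawn: 15

Answer: 15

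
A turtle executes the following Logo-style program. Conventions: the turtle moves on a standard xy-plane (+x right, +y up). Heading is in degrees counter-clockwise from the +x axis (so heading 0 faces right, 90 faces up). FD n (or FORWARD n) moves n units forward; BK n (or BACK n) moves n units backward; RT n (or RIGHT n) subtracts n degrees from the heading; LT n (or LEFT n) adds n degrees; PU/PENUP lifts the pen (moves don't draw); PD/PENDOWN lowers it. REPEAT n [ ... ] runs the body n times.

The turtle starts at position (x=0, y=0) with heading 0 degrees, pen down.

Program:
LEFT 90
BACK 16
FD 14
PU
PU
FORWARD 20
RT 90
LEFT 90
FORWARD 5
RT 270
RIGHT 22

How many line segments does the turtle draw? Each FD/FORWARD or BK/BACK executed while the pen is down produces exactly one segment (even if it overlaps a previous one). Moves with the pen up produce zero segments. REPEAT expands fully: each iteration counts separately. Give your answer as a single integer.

Executing turtle program step by step:
Start: pos=(0,0), heading=0, pen down
LT 90: heading 0 -> 90
BK 16: (0,0) -> (0,-16) [heading=90, draw]
FD 14: (0,-16) -> (0,-2) [heading=90, draw]
PU: pen up
PU: pen up
FD 20: (0,-2) -> (0,18) [heading=90, move]
RT 90: heading 90 -> 0
LT 90: heading 0 -> 90
FD 5: (0,18) -> (0,23) [heading=90, move]
RT 270: heading 90 -> 180
RT 22: heading 180 -> 158
Final: pos=(0,23), heading=158, 2 segment(s) drawn
Segments drawn: 2

Answer: 2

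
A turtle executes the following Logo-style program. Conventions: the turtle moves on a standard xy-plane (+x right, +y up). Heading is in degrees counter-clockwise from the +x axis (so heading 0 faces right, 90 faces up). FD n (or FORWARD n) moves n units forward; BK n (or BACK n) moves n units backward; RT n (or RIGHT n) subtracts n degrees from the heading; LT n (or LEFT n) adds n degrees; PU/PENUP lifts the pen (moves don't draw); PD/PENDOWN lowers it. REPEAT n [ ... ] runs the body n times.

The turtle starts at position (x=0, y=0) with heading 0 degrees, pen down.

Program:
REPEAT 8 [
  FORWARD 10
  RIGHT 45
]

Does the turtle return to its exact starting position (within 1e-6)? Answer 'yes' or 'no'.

Answer: yes

Derivation:
Executing turtle program step by step:
Start: pos=(0,0), heading=0, pen down
REPEAT 8 [
  -- iteration 1/8 --
  FD 10: (0,0) -> (10,0) [heading=0, draw]
  RT 45: heading 0 -> 315
  -- iteration 2/8 --
  FD 10: (10,0) -> (17.071,-7.071) [heading=315, draw]
  RT 45: heading 315 -> 270
  -- iteration 3/8 --
  FD 10: (17.071,-7.071) -> (17.071,-17.071) [heading=270, draw]
  RT 45: heading 270 -> 225
  -- iteration 4/8 --
  FD 10: (17.071,-17.071) -> (10,-24.142) [heading=225, draw]
  RT 45: heading 225 -> 180
  -- iteration 5/8 --
  FD 10: (10,-24.142) -> (0,-24.142) [heading=180, draw]
  RT 45: heading 180 -> 135
  -- iteration 6/8 --
  FD 10: (0,-24.142) -> (-7.071,-17.071) [heading=135, draw]
  RT 45: heading 135 -> 90
  -- iteration 7/8 --
  FD 10: (-7.071,-17.071) -> (-7.071,-7.071) [heading=90, draw]
  RT 45: heading 90 -> 45
  -- iteration 8/8 --
  FD 10: (-7.071,-7.071) -> (0,0) [heading=45, draw]
  RT 45: heading 45 -> 0
]
Final: pos=(0,0), heading=0, 8 segment(s) drawn

Start position: (0, 0)
Final position: (0, 0)
Distance = 0; < 1e-6 -> CLOSED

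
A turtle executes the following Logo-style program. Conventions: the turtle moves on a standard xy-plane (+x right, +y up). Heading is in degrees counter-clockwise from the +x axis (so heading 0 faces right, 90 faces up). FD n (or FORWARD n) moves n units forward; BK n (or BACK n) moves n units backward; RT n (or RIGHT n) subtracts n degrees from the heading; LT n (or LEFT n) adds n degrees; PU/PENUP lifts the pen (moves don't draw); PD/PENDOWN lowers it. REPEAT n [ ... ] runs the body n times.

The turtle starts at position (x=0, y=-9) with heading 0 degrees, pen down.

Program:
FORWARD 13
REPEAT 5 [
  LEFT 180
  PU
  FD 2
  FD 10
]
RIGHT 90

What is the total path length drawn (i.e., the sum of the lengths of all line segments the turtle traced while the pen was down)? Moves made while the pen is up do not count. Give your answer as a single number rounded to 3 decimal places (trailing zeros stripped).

Answer: 13

Derivation:
Executing turtle program step by step:
Start: pos=(0,-9), heading=0, pen down
FD 13: (0,-9) -> (13,-9) [heading=0, draw]
REPEAT 5 [
  -- iteration 1/5 --
  LT 180: heading 0 -> 180
  PU: pen up
  FD 2: (13,-9) -> (11,-9) [heading=180, move]
  FD 10: (11,-9) -> (1,-9) [heading=180, move]
  -- iteration 2/5 --
  LT 180: heading 180 -> 0
  PU: pen up
  FD 2: (1,-9) -> (3,-9) [heading=0, move]
  FD 10: (3,-9) -> (13,-9) [heading=0, move]
  -- iteration 3/5 --
  LT 180: heading 0 -> 180
  PU: pen up
  FD 2: (13,-9) -> (11,-9) [heading=180, move]
  FD 10: (11,-9) -> (1,-9) [heading=180, move]
  -- iteration 4/5 --
  LT 180: heading 180 -> 0
  PU: pen up
  FD 2: (1,-9) -> (3,-9) [heading=0, move]
  FD 10: (3,-9) -> (13,-9) [heading=0, move]
  -- iteration 5/5 --
  LT 180: heading 0 -> 180
  PU: pen up
  FD 2: (13,-9) -> (11,-9) [heading=180, move]
  FD 10: (11,-9) -> (1,-9) [heading=180, move]
]
RT 90: heading 180 -> 90
Final: pos=(1,-9), heading=90, 1 segment(s) drawn

Segment lengths:
  seg 1: (0,-9) -> (13,-9), length = 13
Total = 13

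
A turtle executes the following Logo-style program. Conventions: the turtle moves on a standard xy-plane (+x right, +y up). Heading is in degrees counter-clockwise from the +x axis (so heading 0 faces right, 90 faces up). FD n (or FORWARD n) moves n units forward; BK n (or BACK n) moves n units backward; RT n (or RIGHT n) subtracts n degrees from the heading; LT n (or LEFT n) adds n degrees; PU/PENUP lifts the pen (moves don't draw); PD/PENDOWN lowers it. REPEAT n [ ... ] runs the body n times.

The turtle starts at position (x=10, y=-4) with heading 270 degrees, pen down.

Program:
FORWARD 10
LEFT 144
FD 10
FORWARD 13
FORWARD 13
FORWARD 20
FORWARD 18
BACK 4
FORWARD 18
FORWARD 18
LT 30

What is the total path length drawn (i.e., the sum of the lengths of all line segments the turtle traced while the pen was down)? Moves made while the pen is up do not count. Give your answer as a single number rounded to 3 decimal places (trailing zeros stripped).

Answer: 124

Derivation:
Executing turtle program step by step:
Start: pos=(10,-4), heading=270, pen down
FD 10: (10,-4) -> (10,-14) [heading=270, draw]
LT 144: heading 270 -> 54
FD 10: (10,-14) -> (15.878,-5.91) [heading=54, draw]
FD 13: (15.878,-5.91) -> (23.519,4.607) [heading=54, draw]
FD 13: (23.519,4.607) -> (31.16,15.125) [heading=54, draw]
FD 20: (31.16,15.125) -> (42.916,31.305) [heading=54, draw]
FD 18: (42.916,31.305) -> (53.496,45.867) [heading=54, draw]
BK 4: (53.496,45.867) -> (51.145,42.631) [heading=54, draw]
FD 18: (51.145,42.631) -> (61.725,57.193) [heading=54, draw]
FD 18: (61.725,57.193) -> (72.305,71.756) [heading=54, draw]
LT 30: heading 54 -> 84
Final: pos=(72.305,71.756), heading=84, 9 segment(s) drawn

Segment lengths:
  seg 1: (10,-4) -> (10,-14), length = 10
  seg 2: (10,-14) -> (15.878,-5.91), length = 10
  seg 3: (15.878,-5.91) -> (23.519,4.607), length = 13
  seg 4: (23.519,4.607) -> (31.16,15.125), length = 13
  seg 5: (31.16,15.125) -> (42.916,31.305), length = 20
  seg 6: (42.916,31.305) -> (53.496,45.867), length = 18
  seg 7: (53.496,45.867) -> (51.145,42.631), length = 4
  seg 8: (51.145,42.631) -> (61.725,57.193), length = 18
  seg 9: (61.725,57.193) -> (72.305,71.756), length = 18
Total = 124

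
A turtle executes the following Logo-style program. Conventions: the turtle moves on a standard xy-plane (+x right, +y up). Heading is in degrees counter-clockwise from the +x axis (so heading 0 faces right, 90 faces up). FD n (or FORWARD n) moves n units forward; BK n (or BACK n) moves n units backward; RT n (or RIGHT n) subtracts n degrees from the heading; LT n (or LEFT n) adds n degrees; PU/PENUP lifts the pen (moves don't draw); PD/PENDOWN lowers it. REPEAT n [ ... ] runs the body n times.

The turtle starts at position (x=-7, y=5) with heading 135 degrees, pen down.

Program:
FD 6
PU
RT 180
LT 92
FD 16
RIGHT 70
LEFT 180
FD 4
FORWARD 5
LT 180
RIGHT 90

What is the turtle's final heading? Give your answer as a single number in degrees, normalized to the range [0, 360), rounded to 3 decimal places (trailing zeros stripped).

Answer: 247

Derivation:
Executing turtle program step by step:
Start: pos=(-7,5), heading=135, pen down
FD 6: (-7,5) -> (-11.243,9.243) [heading=135, draw]
PU: pen up
RT 180: heading 135 -> 315
LT 92: heading 315 -> 47
FD 16: (-11.243,9.243) -> (-0.331,20.944) [heading=47, move]
RT 70: heading 47 -> 337
LT 180: heading 337 -> 157
FD 4: (-0.331,20.944) -> (-4.013,22.507) [heading=157, move]
FD 5: (-4.013,22.507) -> (-8.615,24.461) [heading=157, move]
LT 180: heading 157 -> 337
RT 90: heading 337 -> 247
Final: pos=(-8.615,24.461), heading=247, 1 segment(s) drawn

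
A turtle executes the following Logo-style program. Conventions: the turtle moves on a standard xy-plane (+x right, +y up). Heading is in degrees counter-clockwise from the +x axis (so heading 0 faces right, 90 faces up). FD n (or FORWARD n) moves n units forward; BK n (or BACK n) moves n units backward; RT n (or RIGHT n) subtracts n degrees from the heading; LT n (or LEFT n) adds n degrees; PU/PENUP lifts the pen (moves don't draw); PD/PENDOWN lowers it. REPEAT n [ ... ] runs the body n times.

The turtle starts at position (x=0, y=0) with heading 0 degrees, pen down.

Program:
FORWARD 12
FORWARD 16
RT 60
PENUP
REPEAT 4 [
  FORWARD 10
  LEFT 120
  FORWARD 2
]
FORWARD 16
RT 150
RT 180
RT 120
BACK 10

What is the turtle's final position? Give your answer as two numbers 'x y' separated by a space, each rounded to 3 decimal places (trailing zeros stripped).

Executing turtle program step by step:
Start: pos=(0,0), heading=0, pen down
FD 12: (0,0) -> (12,0) [heading=0, draw]
FD 16: (12,0) -> (28,0) [heading=0, draw]
RT 60: heading 0 -> 300
PU: pen up
REPEAT 4 [
  -- iteration 1/4 --
  FD 10: (28,0) -> (33,-8.66) [heading=300, move]
  LT 120: heading 300 -> 60
  FD 2: (33,-8.66) -> (34,-6.928) [heading=60, move]
  -- iteration 2/4 --
  FD 10: (34,-6.928) -> (39,1.732) [heading=60, move]
  LT 120: heading 60 -> 180
  FD 2: (39,1.732) -> (37,1.732) [heading=180, move]
  -- iteration 3/4 --
  FD 10: (37,1.732) -> (27,1.732) [heading=180, move]
  LT 120: heading 180 -> 300
  FD 2: (27,1.732) -> (28,0) [heading=300, move]
  -- iteration 4/4 --
  FD 10: (28,0) -> (33,-8.66) [heading=300, move]
  LT 120: heading 300 -> 60
  FD 2: (33,-8.66) -> (34,-6.928) [heading=60, move]
]
FD 16: (34,-6.928) -> (42,6.928) [heading=60, move]
RT 150: heading 60 -> 270
RT 180: heading 270 -> 90
RT 120: heading 90 -> 330
BK 10: (42,6.928) -> (33.34,11.928) [heading=330, move]
Final: pos=(33.34,11.928), heading=330, 2 segment(s) drawn

Answer: 33.34 11.928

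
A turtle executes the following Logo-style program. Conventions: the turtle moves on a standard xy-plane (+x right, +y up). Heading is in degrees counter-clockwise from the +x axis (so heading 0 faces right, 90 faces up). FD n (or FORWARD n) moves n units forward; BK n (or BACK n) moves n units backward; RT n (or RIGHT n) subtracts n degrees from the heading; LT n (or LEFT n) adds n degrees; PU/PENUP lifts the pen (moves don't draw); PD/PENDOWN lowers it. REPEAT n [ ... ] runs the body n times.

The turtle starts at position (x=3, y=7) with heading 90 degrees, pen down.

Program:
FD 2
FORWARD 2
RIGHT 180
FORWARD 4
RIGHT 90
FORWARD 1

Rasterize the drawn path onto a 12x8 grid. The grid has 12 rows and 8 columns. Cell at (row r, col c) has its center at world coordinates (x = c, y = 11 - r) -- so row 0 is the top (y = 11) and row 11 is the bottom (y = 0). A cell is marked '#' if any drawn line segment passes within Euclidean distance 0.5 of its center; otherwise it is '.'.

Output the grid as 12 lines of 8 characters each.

Segment 0: (3,7) -> (3,9)
Segment 1: (3,9) -> (3,11)
Segment 2: (3,11) -> (3,7)
Segment 3: (3,7) -> (2,7)

Answer: ...#....
...#....
...#....
...#....
..##....
........
........
........
........
........
........
........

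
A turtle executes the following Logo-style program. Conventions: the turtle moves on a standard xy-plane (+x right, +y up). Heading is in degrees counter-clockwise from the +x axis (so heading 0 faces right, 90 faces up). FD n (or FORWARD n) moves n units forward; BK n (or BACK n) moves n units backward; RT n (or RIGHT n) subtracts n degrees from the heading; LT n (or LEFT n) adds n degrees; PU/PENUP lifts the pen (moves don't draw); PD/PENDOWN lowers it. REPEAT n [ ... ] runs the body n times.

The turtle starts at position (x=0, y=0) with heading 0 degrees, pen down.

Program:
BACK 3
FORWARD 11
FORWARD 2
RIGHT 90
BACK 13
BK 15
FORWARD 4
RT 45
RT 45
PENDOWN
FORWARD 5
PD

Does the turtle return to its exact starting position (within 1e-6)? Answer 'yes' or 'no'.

Executing turtle program step by step:
Start: pos=(0,0), heading=0, pen down
BK 3: (0,0) -> (-3,0) [heading=0, draw]
FD 11: (-3,0) -> (8,0) [heading=0, draw]
FD 2: (8,0) -> (10,0) [heading=0, draw]
RT 90: heading 0 -> 270
BK 13: (10,0) -> (10,13) [heading=270, draw]
BK 15: (10,13) -> (10,28) [heading=270, draw]
FD 4: (10,28) -> (10,24) [heading=270, draw]
RT 45: heading 270 -> 225
RT 45: heading 225 -> 180
PD: pen down
FD 5: (10,24) -> (5,24) [heading=180, draw]
PD: pen down
Final: pos=(5,24), heading=180, 7 segment(s) drawn

Start position: (0, 0)
Final position: (5, 24)
Distance = 24.515; >= 1e-6 -> NOT closed

Answer: no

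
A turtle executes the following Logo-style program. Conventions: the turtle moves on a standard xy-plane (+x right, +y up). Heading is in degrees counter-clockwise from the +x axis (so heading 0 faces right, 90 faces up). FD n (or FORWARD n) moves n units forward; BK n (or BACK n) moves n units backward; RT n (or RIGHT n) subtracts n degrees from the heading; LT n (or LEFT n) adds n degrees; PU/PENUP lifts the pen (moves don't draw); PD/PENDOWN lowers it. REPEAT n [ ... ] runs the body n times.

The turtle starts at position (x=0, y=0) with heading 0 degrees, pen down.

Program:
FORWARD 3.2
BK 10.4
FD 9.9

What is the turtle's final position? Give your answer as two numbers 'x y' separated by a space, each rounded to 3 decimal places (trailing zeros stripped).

Answer: 2.7 0

Derivation:
Executing turtle program step by step:
Start: pos=(0,0), heading=0, pen down
FD 3.2: (0,0) -> (3.2,0) [heading=0, draw]
BK 10.4: (3.2,0) -> (-7.2,0) [heading=0, draw]
FD 9.9: (-7.2,0) -> (2.7,0) [heading=0, draw]
Final: pos=(2.7,0), heading=0, 3 segment(s) drawn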